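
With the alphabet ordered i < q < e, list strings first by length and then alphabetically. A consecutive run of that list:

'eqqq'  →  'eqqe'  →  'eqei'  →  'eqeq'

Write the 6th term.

eeii

Continuing the enumeration 2 steps past eqeq: eqeq → eqee → (answer).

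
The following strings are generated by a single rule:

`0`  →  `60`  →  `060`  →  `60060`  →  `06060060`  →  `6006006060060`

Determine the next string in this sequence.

060600606006006060060

Each term (from the third on) is the two preceding terms concatenated in order: term 3 = 0·60 = 060.
So term 7 is 06060060·6006006060060.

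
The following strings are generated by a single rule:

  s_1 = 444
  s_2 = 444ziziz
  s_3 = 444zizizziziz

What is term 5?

Every step adds ziziz to the end: s(k+1) = s(k)·ziziz.
From 444zizizziziz, 2 further steps: 444zizizziziz → 444zizizzizizziziz → (answer).

444zizizzizizzizizziziz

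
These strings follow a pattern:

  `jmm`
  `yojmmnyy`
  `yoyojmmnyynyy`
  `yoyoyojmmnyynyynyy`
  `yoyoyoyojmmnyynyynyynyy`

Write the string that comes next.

Each term wraps the previous one in yo on the left and nyy on the right.
One more step from yoyoyoyojmmnyynyynyynyy gives the answer.

yoyoyoyoyojmmnyynyynyynyynyy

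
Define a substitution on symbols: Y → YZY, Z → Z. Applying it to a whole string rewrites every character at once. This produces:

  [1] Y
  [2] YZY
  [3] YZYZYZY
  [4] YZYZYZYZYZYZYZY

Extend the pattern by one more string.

φ(YZYZYZYZYZYZYZY) expands symbol-by-symbol to YZY Z YZY Z YZY Z YZY Z YZY Z YZY Z YZY Z YZY; joining the 15 pieces gives the next term.

YZYZYZYZYZYZYZYZYZYZYZYZYZYZYZY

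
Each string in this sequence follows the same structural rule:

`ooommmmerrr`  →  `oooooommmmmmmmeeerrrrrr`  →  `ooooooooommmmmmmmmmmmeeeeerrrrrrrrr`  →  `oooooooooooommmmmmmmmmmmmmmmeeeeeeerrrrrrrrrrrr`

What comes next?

ooooooooooooooommmmmmmmmmmmmmmmmmmmeeeeeeeeerrrrrrrrrrrrrrr

The n-th term is 3n o's then 4n m's then 2n-1 e's then 3n r's (n = 1, 2, …).
Setting n = 5 gives 15, 20, 9, 15 characters in each block.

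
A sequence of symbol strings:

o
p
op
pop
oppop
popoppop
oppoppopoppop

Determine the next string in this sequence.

popoppopoppoppopoppop

From term 3 onward, concatenate the second-to-last term with the last: o·p = op, p·op = pop, …
The next term joins popoppop and oppoppopoppop.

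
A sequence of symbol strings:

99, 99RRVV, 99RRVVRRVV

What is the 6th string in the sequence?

99RRVVRRVVRRVVRRVVRRVV

The strings grow by a fixed suffix RRVV each time.
From 99RRVVRRVV, 3 further steps: 99RRVVRRVV → 99RRVVRRVVRRVV → 99RRVVRRVVRRVVRRVV → (answer).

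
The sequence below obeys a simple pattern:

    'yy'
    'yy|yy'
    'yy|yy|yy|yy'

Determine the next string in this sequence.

s(k+1) = s(k)·|·s(k) — each term doubles the last with '|' between the halves.
Doubling yy|yy|yy|yy with '|' between the halves:

yy|yy|yy|yy|yy|yy|yy|yy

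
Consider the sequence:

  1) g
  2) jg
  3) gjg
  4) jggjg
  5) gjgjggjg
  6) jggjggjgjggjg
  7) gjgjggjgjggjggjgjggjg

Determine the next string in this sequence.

This is a Fibonacci-style word recurrence s(k) = s(k−2)·s(k−1): e.g. g·jg = gjg.
The next term joins jggjggjgjggjg and gjgjggjgjggjggjgjggjg.

jggjggjgjggjggjgjggjgjggjggjgjggjg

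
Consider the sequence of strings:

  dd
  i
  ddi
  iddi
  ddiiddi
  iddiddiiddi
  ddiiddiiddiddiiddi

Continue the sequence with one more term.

iddiddiiddiddiiddiiddiddiiddi

This is a Fibonacci-style word recurrence s(k) = s(k−2)·s(k−1): e.g. dd·i = ddi.
So term 8 is iddiddiiddi·ddiiddiiddiddiiddi.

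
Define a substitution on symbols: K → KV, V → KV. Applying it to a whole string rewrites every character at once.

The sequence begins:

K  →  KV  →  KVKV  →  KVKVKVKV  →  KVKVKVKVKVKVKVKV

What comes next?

Rewriting the 16 symbols of KVKVKVKVKVKVKVKV one by one yields KV KV KV KV KV KV KV KV KV KV KV KV KV KV KV KV; concatenated:

KVKVKVKVKVKVKVKVKVKVKVKVKVKVKVKV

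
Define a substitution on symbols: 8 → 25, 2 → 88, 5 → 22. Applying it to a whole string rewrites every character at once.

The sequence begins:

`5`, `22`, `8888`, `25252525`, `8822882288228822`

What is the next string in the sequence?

Rewriting the 16 symbols of 8822882288228822 one by one yields 25 25 88 88 25 25 88 88 25 25 88 88 25 25 88 88; concatenated:

25258888252588882525888825258888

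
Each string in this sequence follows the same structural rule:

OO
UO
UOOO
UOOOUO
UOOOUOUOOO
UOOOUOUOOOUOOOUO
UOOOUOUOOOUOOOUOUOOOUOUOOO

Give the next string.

Each term (from the third on) is the previous term followed by the one before it: term 3 = UO·OO = UOOO.
The next term joins UOOOUOUOOOUOOOUOUOOOUOUOOO and UOOOUOUOOOUOOOUO.

UOOOUOUOOOUOOOUOUOOOUOUOOOUOOOUOUOOOUOOOUO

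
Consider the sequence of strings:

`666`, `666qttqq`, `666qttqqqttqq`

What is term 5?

The strings grow by a fixed suffix qttqq each time.
From 666qttqqqttqq, 2 further steps: 666qttqqqttqq → 666qttqqqttqqqttqq → (answer).

666qttqqqttqqqttqqqttqq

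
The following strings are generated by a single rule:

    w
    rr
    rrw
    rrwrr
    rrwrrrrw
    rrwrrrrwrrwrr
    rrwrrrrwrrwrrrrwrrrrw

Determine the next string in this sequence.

This is a Fibonacci-style word recurrence s(k) = s(k−1)·s(k−2): e.g. rr·w = rrw.
So term 8 is rrwrrrrwrrwrrrrwrrrrw·rrwrrrrwrrwrr.

rrwrrrrwrrwrrrrwrrrrwrrwrrrrwrrwrr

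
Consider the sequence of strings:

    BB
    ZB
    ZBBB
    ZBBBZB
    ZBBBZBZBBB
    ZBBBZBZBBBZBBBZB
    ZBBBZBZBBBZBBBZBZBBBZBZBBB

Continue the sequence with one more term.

Each term (from the third on) is the previous term followed by the one before it: term 3 = ZB·BB = ZBBB.
Continuing: ZBBBZBZBBBZBBBZBZBBBZBZBBB · ZBBBZBZBBBZBBBZB gives term 8.

ZBBBZBZBBBZBBBZBZBBBZBZBBBZBBBZBZBBBZBBBZB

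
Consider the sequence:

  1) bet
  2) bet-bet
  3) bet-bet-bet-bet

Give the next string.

bet-bet-bet-bet-bet-bet-bet-bet

Every step duplicates the string with '-' between the halves.
So the next term is two copies of bet-bet-bet-bet with '-' between the halves.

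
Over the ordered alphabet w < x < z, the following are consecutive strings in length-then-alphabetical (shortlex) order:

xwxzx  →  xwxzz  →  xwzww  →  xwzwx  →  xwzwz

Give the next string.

The successor of xwzwz increments the rightmost position that isn't already z and resets every position after it to w.

xwzxw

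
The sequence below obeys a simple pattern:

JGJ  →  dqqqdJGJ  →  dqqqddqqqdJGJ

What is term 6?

The strings grow by a fixed prefix dqqqd each time.
From dqqqddqqqdJGJ, 3 further steps: dqqqddqqqdJGJ → dqqqddqqqddqqqdJGJ → dqqqddqqqddqqqddqqqdJGJ → (answer).

dqqqddqqqddqqqddqqqddqqqdJGJ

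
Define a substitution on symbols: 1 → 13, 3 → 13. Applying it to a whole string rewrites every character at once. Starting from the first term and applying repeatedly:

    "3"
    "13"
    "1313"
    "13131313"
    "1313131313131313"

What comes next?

Replace each of the 16 characters of 1313131313131313 in place — 13 13 13 13 13 13 13 13 13 13 13 13 13 13 13 13 — and concatenate.

13131313131313131313131313131313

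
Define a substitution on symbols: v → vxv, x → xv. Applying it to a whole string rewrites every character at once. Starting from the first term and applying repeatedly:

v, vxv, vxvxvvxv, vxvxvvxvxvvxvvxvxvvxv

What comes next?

φ(vxvxvvxvxvvxvvxvxvvxv) expands symbol-by-symbol to vxv xv vxv xv vxv vxv xv vxv xv vxv vxv xv vxv vxv xv vxv xv vxv vxv xv vxv; joining the 21 pieces gives the next term.

vxvxvvxvxvvxvvxvxvvxvxvvxvvxvxvvxvvxvxvvxvxvvxvvxvxvvxv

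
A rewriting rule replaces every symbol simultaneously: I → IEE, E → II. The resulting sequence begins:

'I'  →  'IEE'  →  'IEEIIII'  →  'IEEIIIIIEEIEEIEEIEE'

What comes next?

φ(IEEIIIIIEEIEEIEEIEE) expands symbol-by-symbol to IEE II II IEE IEE IEE IEE IEE II II IEE II II IEE II II IEE II II; joining the 19 pieces gives the next term.

IEEIIIIIEEIEEIEEIEEIEEIIIIIEEIIIIIEEIIIIIEEIIII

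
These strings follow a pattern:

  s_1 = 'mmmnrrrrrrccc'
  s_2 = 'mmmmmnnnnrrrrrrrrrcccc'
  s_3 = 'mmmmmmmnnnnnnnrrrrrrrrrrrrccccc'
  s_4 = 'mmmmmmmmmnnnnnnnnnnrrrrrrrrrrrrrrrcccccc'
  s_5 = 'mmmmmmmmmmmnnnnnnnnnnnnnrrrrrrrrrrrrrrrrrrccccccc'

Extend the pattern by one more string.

The n-th term is 2n+1 m's then 3n-2 n's then 3n+3 r's then n+2 c's (n = 1, 2, …).
For the next term, n = 6, so the run lengths are 13, 16, 21, 8.

mmmmmmmmmmmmmnnnnnnnnnnnnnnnnrrrrrrrrrrrrrrrrrrrrrcccccccc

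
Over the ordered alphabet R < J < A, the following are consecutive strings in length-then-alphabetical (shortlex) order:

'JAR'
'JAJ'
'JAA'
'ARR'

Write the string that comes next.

ARJ

Find the rightmost character of ARR below A, bump it to the next letter, and reset everything to its right to R.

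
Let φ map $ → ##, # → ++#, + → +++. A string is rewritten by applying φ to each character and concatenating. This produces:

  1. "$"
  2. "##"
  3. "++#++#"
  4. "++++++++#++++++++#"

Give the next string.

Rewriting the 18 symbols of ++++++++#++++++++# one by one yields +++ +++ +++ +++ +++ +++ +++ +++ ++# +++ +++ +++ +++ +++ +++ +++ +++ ++#; concatenated:

++++++++++++++++++++++++++#++++++++++++++++++++++++++#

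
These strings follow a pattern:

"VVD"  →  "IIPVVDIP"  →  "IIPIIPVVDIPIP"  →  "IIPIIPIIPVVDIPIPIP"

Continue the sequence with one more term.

s(k+1) = IIP·s(k)·IP, so each term gains IIP as a prefix and IP as a suffix.
One more step from IIPIIPIIPVVDIPIPIP gives the answer.

IIPIIPIIPIIPVVDIPIPIPIP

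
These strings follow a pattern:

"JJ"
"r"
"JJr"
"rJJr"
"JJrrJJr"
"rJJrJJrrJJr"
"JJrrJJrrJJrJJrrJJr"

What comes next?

This is a Fibonacci-style word recurrence s(k) = s(k−2)·s(k−1): e.g. JJ·r = JJr.
Continuing: rJJrJJrrJJr · JJrrJJrrJJrJJrrJJr gives term 8.

rJJrJJrrJJrJJrrJJrrJJrJJrrJJr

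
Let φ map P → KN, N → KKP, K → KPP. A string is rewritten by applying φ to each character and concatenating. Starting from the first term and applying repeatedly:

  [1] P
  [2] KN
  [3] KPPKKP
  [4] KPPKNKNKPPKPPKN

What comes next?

φ(KPPKNKNKPPKPPKN) expands symbol-by-symbol to KPP KN KN KPP KKP KPP KKP KPP KN KN KPP KN KN KPP KKP; joining the 15 pieces gives the next term.

KPPKNKNKPPKKPKPPKKPKPPKNKNKPPKNKNKPPKKP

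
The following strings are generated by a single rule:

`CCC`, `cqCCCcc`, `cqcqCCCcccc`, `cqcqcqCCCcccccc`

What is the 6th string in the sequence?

cqcqcqcqcqCCCcccccccccc

Every step adds cq to the front and cc to the end of the previous string.
From cqcqcqCCCcccccc, 2 further steps: cqcqcqCCCcccccc → cqcqcqcqCCCcccccccc → (answer).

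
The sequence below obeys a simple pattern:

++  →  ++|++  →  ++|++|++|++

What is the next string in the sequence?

++|++|++|++|++|++|++|++

s(k+1) = s(k)·|·s(k) — each term doubles the last with '|' between the halves.
So the next term is two copies of ++|++|++|++ with '|' between the halves.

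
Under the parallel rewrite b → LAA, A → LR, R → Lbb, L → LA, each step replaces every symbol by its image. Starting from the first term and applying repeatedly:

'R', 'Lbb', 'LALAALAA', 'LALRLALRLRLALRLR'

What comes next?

LALRLALbbLALRLALbbLALbbLALRLALbbLALbb

Applying the rule to each of the 16 symbols of LALRLALRLRLALRLR gives the pieces LA LR LA Lbb LA LR LA Lbb LA Lbb LA LR LA Lbb LA Lbb, which concatenate to the answer.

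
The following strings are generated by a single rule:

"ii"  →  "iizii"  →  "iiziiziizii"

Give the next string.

iiziiziiziiziiziiziizii

Every step duplicates the string with 'z' between the halves.
So the next term is two copies of iiziiziizii with 'z' between the halves.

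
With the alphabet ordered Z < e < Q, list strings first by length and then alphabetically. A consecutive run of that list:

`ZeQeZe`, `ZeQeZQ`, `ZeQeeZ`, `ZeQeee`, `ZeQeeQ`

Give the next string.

ZeQeQZ

Treat ZeQeeQ as a base-3 numeral over the given alphabet and add one, carrying through any trailing Q's.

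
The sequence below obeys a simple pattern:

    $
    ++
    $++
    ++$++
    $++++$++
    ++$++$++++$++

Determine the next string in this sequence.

$++++$++++$++$++++$++

Each term (from the third on) is the two preceding terms concatenated in order: term 3 = $·++ = $++.
Continuing: $++++$++ · ++$++$++++$++ gives term 7.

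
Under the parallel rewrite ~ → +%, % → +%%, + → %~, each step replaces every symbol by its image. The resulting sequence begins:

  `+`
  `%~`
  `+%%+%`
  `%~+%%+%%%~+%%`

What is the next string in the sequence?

Rewriting the 13 symbols of %~+%%+%%%~+%% one by one yields +%% +% %~ +%% +%% %~ +%% +%% +%% +% %~ +%% +%%; concatenated:

+%%+%%~+%%+%%%~+%%+%%+%%+%%~+%%+%%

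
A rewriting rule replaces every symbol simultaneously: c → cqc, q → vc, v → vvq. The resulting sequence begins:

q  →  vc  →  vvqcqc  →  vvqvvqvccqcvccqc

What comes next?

vvqvvqvcvvqvvqvcvvqcqccqcvccqcvvqcqccqcvccqc

Applying the rule to each of the 16 symbols of vvqvvqvccqcvccqc gives the pieces vvq vvq vc vvq vvq vc vvq cqc cqc vc cqc vvq cqc cqc vc cqc, which concatenate to the answer.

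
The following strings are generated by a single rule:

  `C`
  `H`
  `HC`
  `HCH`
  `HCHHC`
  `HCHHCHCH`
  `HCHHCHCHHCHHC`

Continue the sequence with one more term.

HCHHCHCHHCHHCHCHHCHCH

From term 3 onward, concatenate the last term with the second-to-last: H·C = HC, HC·H = HCH, …
So term 8 is HCHHCHCHHCHHC·HCHHCHCH.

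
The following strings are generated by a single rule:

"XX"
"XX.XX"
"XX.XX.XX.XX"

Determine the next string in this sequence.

Every step duplicates the string with '.' between the halves.
Doubling XX.XX.XX.XX with '.' between the halves:

XX.XX.XX.XX.XX.XX.XX.XX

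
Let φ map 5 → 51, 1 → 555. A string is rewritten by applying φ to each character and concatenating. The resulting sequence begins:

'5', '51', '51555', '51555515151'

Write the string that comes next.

Apply φ to 51555515151 symbol by symbol: 5→51, 1→555, 5→51, 5→51, 5→51, 5→51, 1→555, 5→51, 1→555, 5→51, 1→555; joined: 51 555 51 51 51 51 555 51 555 51 555.

51555515151515555155551555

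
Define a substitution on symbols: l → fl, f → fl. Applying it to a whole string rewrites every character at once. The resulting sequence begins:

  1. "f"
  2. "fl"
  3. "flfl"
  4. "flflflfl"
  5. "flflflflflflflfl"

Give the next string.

Rewriting the 16 symbols of flflflflflflflfl one by one yields fl fl fl fl fl fl fl fl fl fl fl fl fl fl fl fl; concatenated:

flflflflflflflflflflflflflflflfl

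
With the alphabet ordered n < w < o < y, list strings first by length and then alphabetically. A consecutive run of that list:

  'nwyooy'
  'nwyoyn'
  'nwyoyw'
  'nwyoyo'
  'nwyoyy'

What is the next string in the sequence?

nwyynn

The successor of nwyoyy increments the rightmost position that isn't already y and resets every position after it to n.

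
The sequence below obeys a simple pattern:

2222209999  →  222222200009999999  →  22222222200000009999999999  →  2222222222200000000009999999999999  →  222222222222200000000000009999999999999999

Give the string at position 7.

2222222222222222200000000000000000009999999999999999999999

Reading off run lengths: 2 runs 5, 7, 9, 11, 13; 0 runs 1, 4, 7, 10, 13; 9 runs 4, 7, 10, 13, 16 — each is linear in n (n = 1, 2, …).
For term 7, n = 7, so the run lengths are 17, 19, 22.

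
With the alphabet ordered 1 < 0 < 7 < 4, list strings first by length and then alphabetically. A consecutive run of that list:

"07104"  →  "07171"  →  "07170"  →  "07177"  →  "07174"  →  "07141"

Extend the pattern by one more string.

07140

The successor of 07141 increments the rightmost position that isn't already 4 and resets every position after it to 1.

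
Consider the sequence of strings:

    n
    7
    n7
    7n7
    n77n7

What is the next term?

7n7n77n7

Each term (from the third on) is the two preceding terms concatenated in order: term 3 = n·7 = n7.
So term 6 is 7n7·n77n7.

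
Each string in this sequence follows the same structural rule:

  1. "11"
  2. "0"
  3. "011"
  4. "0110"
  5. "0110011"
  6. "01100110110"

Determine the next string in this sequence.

011001101100110011

This is a Fibonacci-style word recurrence s(k) = s(k−1)·s(k−2): e.g. 0·11 = 011.
So term 7 is 01100110110·0110011.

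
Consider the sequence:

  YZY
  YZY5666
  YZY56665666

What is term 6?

The strings grow by a fixed suffix 5666 each time.
From YZY56665666, 3 further steps: YZY56665666 → YZY566656665666 → YZY5666566656665666 → (answer).

YZY56665666566656665666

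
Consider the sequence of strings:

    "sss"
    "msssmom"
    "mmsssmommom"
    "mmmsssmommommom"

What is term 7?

Each term wraps the previous one in m on the left and mom on the right.
From mmmsssmommommom, 3 further steps: mmmsssmommommom → mmmmsssmommommommom → mmmmmsssmommommommommom → (answer).

mmmmmmsssmommommommommommom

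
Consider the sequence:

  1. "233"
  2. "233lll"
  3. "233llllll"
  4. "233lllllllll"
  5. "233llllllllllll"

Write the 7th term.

233llllllllllllllllll

Every step adds lll to the end: s(k+1) = s(k)·lll.
From 233llllllllllll, 2 further steps: 233llllllllllll → 233lllllllllllllll → (answer).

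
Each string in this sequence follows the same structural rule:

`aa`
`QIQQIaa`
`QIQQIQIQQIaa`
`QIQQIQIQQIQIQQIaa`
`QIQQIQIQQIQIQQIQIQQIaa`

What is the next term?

The strings grow by a fixed prefix QIQQI each time.
One more step from QIQQIQIQQIQIQQIQIQQIaa gives the answer.

QIQQIQIQQIQIQQIQIQQIQIQQIaa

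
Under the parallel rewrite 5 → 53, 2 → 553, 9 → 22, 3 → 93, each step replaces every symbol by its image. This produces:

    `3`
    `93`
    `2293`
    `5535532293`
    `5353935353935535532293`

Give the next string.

5393539322935393539322935353935353935535532293

φ(5353935353935535532293) expands symbol-by-symbol to 53 93 53 93 22 93 53 93 53 93 22 93 53 53 93 53 53 93 553 553 22 93; joining the 22 pieces gives the next term.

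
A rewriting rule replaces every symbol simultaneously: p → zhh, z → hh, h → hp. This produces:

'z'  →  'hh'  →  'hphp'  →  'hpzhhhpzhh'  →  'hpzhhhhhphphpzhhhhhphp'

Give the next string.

hpzhhhhhphphphphpzhhhpzhhhpzhhhhhphphphphpzhhhpzhh

φ(hpzhhhhhphphpzhhhhhphp) expands symbol-by-symbol to hp zhh hh hp hp hp hp hp zhh hp zhh hp zhh hh hp hp hp hp hp zhh hp zhh; joining the 22 pieces gives the next term.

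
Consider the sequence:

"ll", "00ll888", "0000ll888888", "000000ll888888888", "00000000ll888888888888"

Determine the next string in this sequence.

s(k+1) = 00·s(k)·888, so each term gains 00 as a prefix and 888 as a suffix.
Applying this once more to 00000000ll888888888888:

0000000000ll888888888888888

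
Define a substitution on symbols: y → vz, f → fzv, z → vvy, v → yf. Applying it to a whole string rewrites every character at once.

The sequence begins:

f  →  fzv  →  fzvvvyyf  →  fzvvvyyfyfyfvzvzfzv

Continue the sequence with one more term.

φ(fzvvvyyfyfyfvzvzfzv) expands symbol-by-symbol to fzv vvy yf yf yf vz vz fzv vz fzv vz fzv yf vvy yf vvy fzv vvy yf; joining the 19 pieces gives the next term.

fzvvvyyfyfyfvzvzfzvvzfzvvzfzvyfvvyyfvvyfzvvvyyf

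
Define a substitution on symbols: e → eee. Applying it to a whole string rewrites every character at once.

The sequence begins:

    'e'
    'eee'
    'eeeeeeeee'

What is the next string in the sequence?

Apply φ to eeeeeeeee symbol by symbol: e→eee, e→eee, e→eee, e→eee, e→eee, e→eee, e→eee, e→eee, e→eee; joined: eee eee eee eee eee eee eee eee eee.

eeeeeeeeeeeeeeeeeeeeeeeeeee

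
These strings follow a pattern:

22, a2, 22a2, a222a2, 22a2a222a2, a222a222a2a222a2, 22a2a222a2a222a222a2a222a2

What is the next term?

From term 3 onward, concatenate the second-to-last term with the last: 22·a2 = 22a2, a2·22a2 = a222a2, …
So term 8 is a222a222a2a222a2·22a2a222a2a222a222a2a222a2.

a222a222a2a222a222a2a222a2a222a222a2a222a2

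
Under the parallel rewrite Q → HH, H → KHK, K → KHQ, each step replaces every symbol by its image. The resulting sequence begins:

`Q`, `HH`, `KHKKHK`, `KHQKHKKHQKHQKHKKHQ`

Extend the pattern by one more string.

KHQKHKHHKHQKHKKHQKHQKHKHHKHQKHKHHKHQKHKKHQKHQKHKHH

φ(KHQKHKKHQKHQKHKKHQ) expands symbol-by-symbol to KHQ KHK HH KHQ KHK KHQ KHQ KHK HH KHQ KHK HH KHQ KHK KHQ KHQ KHK HH; joining the 18 pieces gives the next term.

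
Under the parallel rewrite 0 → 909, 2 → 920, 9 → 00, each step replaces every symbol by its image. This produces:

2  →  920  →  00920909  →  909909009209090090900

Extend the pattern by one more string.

Rewriting the 21 symbols of 909909009209090090900 one by one yields 00 909 00 00 909 00 909 909 00 920 909 00 909 00 909 909 00 909 00 909 909; concatenated:

009090000909009099090092090900909009099090090900909909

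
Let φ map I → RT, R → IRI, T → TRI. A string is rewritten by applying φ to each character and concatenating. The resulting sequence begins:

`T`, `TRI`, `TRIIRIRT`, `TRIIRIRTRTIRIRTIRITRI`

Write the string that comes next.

Applying the rule to each of the 21 symbols of TRIIRIRTRTIRIRTIRITRI gives the pieces TRI IRI RT RT IRI RT IRI TRI IRI TRI RT IRI RT IRI TRI RT IRI RT TRI IRI RT, which concatenate to the answer.

TRIIRIRTRTIRIRTIRITRIIRITRIRTIRIRTIRITRIRTIRIRTTRIIRIRT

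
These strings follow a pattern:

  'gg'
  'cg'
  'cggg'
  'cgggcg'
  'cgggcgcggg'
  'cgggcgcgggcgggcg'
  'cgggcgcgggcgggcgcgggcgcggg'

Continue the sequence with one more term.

cgggcgcgggcgggcgcgggcgcgggcgggcgcgggcgggcg

This is a Fibonacci-style word recurrence s(k) = s(k−1)·s(k−2): e.g. cg·gg = cggg.
So term 8 is cgggcgcgggcgggcgcgggcgcggg·cgggcgcgggcgggcg.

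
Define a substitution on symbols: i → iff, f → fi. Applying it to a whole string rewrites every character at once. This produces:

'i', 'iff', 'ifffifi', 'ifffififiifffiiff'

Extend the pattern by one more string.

ifffififiifffiifffiiffifffififiiffifffifi

φ(ifffififiifffiiff) expands symbol-by-symbol to iff fi fi fi iff fi iff fi iff iff fi fi fi iff iff fi fi; joining the 17 pieces gives the next term.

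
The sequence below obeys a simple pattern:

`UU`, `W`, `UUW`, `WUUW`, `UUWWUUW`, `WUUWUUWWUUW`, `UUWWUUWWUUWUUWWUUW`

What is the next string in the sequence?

Each term (from the third on) is the two preceding terms concatenated in order: term 3 = UU·W = UUW.
Continuing: WUUWUUWWUUW · UUWWUUWWUUWUUWWUUW gives term 8.

WUUWUUWWUUWUUWWUUWWUUWUUWWUUW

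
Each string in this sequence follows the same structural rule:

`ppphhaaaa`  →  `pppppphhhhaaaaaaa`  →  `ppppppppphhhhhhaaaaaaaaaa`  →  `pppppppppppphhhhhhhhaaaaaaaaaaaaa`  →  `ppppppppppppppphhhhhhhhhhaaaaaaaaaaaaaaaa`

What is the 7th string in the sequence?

Reading off run lengths: p runs 3, 6, 9, 12, 15; h runs 2, 4, 6, 8, 10; a runs 4, 7, 10, 13, 16 — each is linear in n (n = 1, 2, …).
For term 7, n = 7, so the run lengths are 21, 14, 22.

ppppppppppppppppppppphhhhhhhhhhhhhhaaaaaaaaaaaaaaaaaaaaaa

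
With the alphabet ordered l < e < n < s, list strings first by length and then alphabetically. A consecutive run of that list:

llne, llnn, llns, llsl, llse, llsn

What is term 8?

Stepping forward 2 times from llsn: llsn → llss, then the target.

lell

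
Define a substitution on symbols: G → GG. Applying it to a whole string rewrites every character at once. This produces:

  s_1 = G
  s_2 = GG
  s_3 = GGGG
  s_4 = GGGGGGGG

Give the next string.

Rewriting each symbol of GGGGGGGG: G→GG, G→GG, G→GG, G→GG, G→GG, G→GG, G→GG, G→GG, which concatenates to GG GG GG GG GG GG GG GG.

GGGGGGGGGGGGGGGG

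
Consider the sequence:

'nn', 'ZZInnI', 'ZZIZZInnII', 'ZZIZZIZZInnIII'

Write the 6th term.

ZZIZZIZZIZZIZZInnIIIII

Every step adds ZZI to the front and I to the end of the previous string.
From ZZIZZIZZInnIII, 2 further steps: ZZIZZIZZInnIII → ZZIZZIZZIZZInnIIII → (answer).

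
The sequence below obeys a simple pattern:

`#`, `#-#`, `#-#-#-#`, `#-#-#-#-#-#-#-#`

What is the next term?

Each string is two copies of the previous one joined by '-'.
Doubling #-#-#-#-#-#-#-# with '-' between the halves:

#-#-#-#-#-#-#-#-#-#-#-#-#-#-#-#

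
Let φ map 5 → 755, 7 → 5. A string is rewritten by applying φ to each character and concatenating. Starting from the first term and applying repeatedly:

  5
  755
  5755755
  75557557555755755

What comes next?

φ(75557557555755755) expands symbol-by-symbol to 5 755 755 755 5 755 755 5 755 755 755 5 755 755 5 755 755; joining the 17 pieces gives the next term.

57557557555755755575575575557557555755755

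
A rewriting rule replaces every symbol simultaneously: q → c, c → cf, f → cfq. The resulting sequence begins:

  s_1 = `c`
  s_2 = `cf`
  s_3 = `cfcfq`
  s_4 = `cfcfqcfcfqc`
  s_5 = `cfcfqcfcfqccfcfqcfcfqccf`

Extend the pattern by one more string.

cfcfqcfcfqccfcfqcfcfqccfcfcfqcfcfqccfcfqcfcfqccfcfcfq

Replace each of the 24 characters of cfcfqcfcfqccfcfqcfcfqccf in place — cf cfq cf cfq c cf cfq cf cfq c cf cf cfq cf cfq c cf cfq cf cfq c cf cf cfq — and concatenate.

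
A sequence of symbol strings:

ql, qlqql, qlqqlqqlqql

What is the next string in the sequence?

qlqqlqqlqqlqqlqqlqqlqql

Every step duplicates the string with 'q' between the halves.
So the next term is two copies of qlqqlqqlqql with 'q' between the halves.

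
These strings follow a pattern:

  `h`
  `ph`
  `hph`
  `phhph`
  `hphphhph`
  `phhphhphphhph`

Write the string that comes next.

hphphhphphhphhphphhph

This is a Fibonacci-style word recurrence s(k) = s(k−2)·s(k−1): e.g. h·ph = hph.
So term 7 is hphphhph·phhphhphphhph.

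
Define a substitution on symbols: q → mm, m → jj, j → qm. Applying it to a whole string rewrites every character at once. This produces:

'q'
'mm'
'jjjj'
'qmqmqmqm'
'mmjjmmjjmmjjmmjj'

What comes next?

Rewriting the 16 symbols of mmjjmmjjmmjjmmjj one by one yields jj jj qm qm jj jj qm qm jj jj qm qm jj jj qm qm; concatenated:

jjjjqmqmjjjjqmqmjjjjqmqmjjjjqmqm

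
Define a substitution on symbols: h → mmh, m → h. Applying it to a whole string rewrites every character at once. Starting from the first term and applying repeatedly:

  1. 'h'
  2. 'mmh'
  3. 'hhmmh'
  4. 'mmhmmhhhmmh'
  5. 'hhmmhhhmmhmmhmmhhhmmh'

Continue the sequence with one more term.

Rewriting the 21 symbols of hhmmhhhmmhmmhmmhhhmmh one by one yields mmh mmh h h mmh mmh mmh h h mmh h h mmh h h mmh mmh mmh h h mmh; concatenated:

mmhmmhhhmmhmmhmmhhhmmhhhmmhhhmmhmmhmmhhhmmh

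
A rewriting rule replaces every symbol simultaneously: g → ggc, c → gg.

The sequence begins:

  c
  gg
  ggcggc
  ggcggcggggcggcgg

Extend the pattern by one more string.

Rewriting the 16 symbols of ggcggcggggcggcgg one by one yields ggc ggc gg ggc ggc gg ggc ggc ggc ggc gg ggc ggc gg ggc ggc; concatenated:

ggcggcggggcggcggggcggcggcggcggggcggcggggcggc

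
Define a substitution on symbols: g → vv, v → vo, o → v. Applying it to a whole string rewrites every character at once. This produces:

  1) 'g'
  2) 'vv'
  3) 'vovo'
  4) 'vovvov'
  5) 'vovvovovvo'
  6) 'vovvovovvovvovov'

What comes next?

vovvovovvovvovovvovovvovvo

Applying the rule to each of the 16 symbols of vovvovovvovvovov gives the pieces vo v vo vo v vo v vo vo v vo vo v vo v vo, which concatenate to the answer.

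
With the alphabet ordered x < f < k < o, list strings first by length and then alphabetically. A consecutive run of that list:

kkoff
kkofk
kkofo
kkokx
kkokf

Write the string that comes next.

kkokk

The successor of kkokf increments the rightmost position that isn't already o and resets every position after it to x.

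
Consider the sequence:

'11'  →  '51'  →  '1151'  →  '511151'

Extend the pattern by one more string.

This is a Fibonacci-style word recurrence s(k) = s(k−2)·s(k−1): e.g. 11·51 = 1151.
The next term joins 1151 and 511151.

1151511151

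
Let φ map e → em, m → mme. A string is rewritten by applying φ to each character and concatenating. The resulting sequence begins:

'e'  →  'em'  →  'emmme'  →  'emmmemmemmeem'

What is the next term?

emmmemmemmeemmmemmeemmmemmeememmme

Replace each of the 13 characters of emmmemmemmeem in place — em mme mme mme em mme mme em mme mme em em mme — and concatenate.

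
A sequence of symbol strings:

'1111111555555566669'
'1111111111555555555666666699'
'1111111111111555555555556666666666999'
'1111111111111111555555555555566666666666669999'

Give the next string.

The n-th term is 3n+1 1's then 2n+3 5's then 3n-2 6's then n-1 9's, where the shown terms are n = 2, 3, 4, 5.
At n = 6 the blocks have lengths 19, 15, 16, 5.

1111111111111111111555555555555555666666666666666699999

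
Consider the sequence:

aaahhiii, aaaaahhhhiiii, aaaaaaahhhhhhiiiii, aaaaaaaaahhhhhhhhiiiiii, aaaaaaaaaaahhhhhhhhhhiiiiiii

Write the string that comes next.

Reading off run lengths: a runs 3, 5, 7, 9, 11; h runs 2, 4, 6, 8, 10; i runs 3, 4, 5, 6, 7 — each is linear in n (n = 1, 2, …).
Setting n = 6 gives 13, 12, 8 characters in each block.

aaaaaaaaaaaaahhhhhhhhhhhhiiiiiiii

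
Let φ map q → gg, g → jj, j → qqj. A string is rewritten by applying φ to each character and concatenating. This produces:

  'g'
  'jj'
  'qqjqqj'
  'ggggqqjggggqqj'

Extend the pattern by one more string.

Replace each of the 14 characters of ggggqqjggggqqj in place — jj jj jj jj gg gg qqj jj jj jj jj gg gg qqj — and concatenate.

jjjjjjjjggggqqjjjjjjjjjggggqqj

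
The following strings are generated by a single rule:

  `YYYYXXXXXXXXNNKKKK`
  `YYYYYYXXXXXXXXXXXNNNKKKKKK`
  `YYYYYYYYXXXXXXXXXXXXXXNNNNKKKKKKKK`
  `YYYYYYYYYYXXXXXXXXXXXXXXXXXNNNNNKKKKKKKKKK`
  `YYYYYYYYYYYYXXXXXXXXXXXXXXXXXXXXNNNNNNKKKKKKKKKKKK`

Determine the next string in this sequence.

Reading off run lengths: Y runs 4, 6, 8, 10, 12; X runs 8, 11, 14, 17, 20; N runs 2, 3, 4, 5, 6; K runs 4, 6, 8, 10, 12 — each is linear in n, where the shown terms are n = 2, 3, 4, 5, 6.
For the next term, n = 7, so the run lengths are 14, 23, 7, 14.

YYYYYYYYYYYYYYXXXXXXXXXXXXXXXXXXXXXXXNNNNNNNKKKKKKKKKKKKKK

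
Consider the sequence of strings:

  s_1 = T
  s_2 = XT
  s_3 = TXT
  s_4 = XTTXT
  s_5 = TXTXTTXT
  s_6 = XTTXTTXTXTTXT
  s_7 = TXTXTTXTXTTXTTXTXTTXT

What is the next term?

Each term (from the third on) is the two preceding terms concatenated in order: term 3 = T·XT = TXT.
The next term joins XTTXTTXTXTTXT and TXTXTTXTXTTXTTXTXTTXT.

XTTXTTXTXTTXTTXTXTTXTXTTXTTXTXTTXT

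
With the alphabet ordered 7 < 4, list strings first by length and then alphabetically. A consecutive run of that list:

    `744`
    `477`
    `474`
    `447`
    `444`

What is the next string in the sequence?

After 444 the length-3 strings are exhausted; the first length-4 string is 4 copies of 7.

7777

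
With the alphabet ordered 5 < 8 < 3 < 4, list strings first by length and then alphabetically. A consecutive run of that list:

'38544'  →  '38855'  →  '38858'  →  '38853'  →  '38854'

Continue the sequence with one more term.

The successor of 38854 increments the rightmost position that isn't already 4 and resets every position after it to 5.

38885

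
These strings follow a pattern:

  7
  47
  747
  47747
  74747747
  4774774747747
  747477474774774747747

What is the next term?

Each term (from the third on) is the two preceding terms concatenated in order: term 3 = 7·47 = 747.
So term 8 is 4774774747747·747477474774774747747.

4774774747747747477474774774747747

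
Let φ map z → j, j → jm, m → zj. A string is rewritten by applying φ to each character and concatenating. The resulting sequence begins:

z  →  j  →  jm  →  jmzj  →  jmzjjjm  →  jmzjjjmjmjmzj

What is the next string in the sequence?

jmzjjjmjmjmzjjmzjjmzjjjm

φ(jmzjjjmjmjmzj) expands symbol-by-symbol to jm zj j jm jm jm zj jm zj jm zj j jm; joining the 13 pieces gives the next term.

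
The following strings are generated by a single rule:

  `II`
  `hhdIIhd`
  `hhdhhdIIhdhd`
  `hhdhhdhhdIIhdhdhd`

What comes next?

s(k+1) = hhd·s(k)·hd, so each term gains hhd as a prefix and hd as a suffix.
So the next term is hhd·hhdhhdhhdIIhdhdhd·hd.

hhdhhdhhdhhdIIhdhdhdhd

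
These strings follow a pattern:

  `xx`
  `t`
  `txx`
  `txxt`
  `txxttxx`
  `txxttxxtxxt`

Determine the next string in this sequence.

txxttxxtxxttxxttxx

This is a Fibonacci-style word recurrence s(k) = s(k−1)·s(k−2): e.g. t·xx = txx.
The next term joins txxttxxtxxt and txxttxx.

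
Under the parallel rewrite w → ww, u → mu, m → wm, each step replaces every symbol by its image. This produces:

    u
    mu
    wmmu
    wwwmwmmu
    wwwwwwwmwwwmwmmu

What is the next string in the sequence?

Applying the rule to each of the 16 symbols of wwwwwwwmwwwmwmmu gives the pieces ww ww ww ww ww ww ww wm ww ww ww wm ww wm wm mu, which concatenate to the answer.

wwwwwwwwwwwwwwwmwwwwwwwmwwwmwmmu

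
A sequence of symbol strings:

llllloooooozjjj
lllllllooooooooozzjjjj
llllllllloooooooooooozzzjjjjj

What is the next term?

lllllllllllooooooooooooooozzzzjjjjjj

Reading off run lengths: l runs 5, 7, 9; o runs 6, 9, 12; z runs 1, 2, 3; j runs 3, 4, 5 — each is linear in n (n = 1, 2, …).
Setting n = 4 gives 11, 15, 4, 6 characters in each block.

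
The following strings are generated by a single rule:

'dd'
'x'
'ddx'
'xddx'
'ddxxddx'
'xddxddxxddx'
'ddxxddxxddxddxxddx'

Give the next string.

xddxddxxddxddxxddxxddxddxxddx

This is a Fibonacci-style word recurrence s(k) = s(k−2)·s(k−1): e.g. dd·x = ddx.
The next term joins xddxddxxddx and ddxxddxxddxddxxddx.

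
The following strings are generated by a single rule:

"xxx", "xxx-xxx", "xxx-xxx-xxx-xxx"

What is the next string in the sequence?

Every step duplicates the string with '-' between the halves.
So the next term is two copies of xxx-xxx-xxx-xxx with '-' between the halves.

xxx-xxx-xxx-xxx-xxx-xxx-xxx-xxx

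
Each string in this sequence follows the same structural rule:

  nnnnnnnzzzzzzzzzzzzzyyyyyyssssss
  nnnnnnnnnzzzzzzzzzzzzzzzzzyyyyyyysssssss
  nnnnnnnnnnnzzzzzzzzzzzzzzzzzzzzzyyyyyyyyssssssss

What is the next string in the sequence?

Reading off run lengths: n runs 7, 9, 11; z runs 13, 17, 21; y runs 6, 7, 8; s runs 6, 7, 8 — each is linear in n, where the shown terms are n = 3, 4, 5.
For the next term, n = 6, so the run lengths are 13, 25, 9, 9.

nnnnnnnnnnnnnzzzzzzzzzzzzzzzzzzzzzzzzzyyyyyyyyysssssssss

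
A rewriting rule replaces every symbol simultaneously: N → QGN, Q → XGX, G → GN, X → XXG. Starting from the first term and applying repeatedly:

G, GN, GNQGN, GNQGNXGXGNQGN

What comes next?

φ(GNQGNXGXGNQGN) expands symbol-by-symbol to GN QGN XGX GN QGN XXG GN XXG GN QGN XGX GN QGN; joining the 13 pieces gives the next term.

GNQGNXGXGNQGNXXGGNXXGGNQGNXGXGNQGN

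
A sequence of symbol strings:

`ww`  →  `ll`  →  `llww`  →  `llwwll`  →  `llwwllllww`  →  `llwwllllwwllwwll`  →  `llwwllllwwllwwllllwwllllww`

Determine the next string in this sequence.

llwwllllwwllwwllllwwllllwwllwwllllwwllwwll

This is a Fibonacci-style word recurrence s(k) = s(k−1)·s(k−2): e.g. ll·ww = llww.
So term 8 is llwwllllwwllwwllllwwllllww·llwwllllwwllwwll.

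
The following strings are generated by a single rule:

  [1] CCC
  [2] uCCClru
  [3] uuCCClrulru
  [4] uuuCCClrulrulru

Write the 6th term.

uuuuuCCClrulrulrulrulru

s(k+1) = u·s(k)·lru, so each term gains u as a prefix and lru as a suffix.
From uuuCCClrulrulru, 2 further steps: uuuCCClrulrulru → uuuuCCClrulrulrulru → (answer).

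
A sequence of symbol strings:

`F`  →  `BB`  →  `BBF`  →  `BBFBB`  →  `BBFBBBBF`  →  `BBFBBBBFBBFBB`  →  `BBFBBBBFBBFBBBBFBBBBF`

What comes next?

BBFBBBBFBBFBBBBFBBBBFBBFBBBBFBBFBB

From term 3 onward, concatenate the last term with the second-to-last: BB·F = BBF, BBF·BB = BBFBB, …
So term 8 is BBFBBBBFBBFBBBBFBBBBF·BBFBBBBFBBFBB.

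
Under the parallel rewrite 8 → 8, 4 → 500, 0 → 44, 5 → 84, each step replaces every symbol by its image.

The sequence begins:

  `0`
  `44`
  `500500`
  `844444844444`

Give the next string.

Expanding 844444844444: 8→8, 4→500, 4→500, 4→500, 4→500, 4→500, 8→8, 4→500, 4→500, 4→500, 4→500, 4→500. Concatenated: 8 500 500 500 500 500 8 500 500 500 500 500.

85005005005005008500500500500500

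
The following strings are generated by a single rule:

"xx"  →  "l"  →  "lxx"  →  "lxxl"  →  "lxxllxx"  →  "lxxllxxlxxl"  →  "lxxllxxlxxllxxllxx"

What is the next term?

lxxllxxlxxllxxllxxlxxllxxlxxl

Each term (from the third on) is the previous term followed by the one before it: term 3 = l·xx = lxx.
Continuing: lxxllxxlxxllxxllxx · lxxllxxlxxl gives term 8.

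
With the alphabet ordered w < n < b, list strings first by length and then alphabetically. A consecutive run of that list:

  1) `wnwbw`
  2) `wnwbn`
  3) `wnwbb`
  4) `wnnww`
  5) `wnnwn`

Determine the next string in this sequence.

Find the rightmost character of wnnwn below b, bump it to the next letter, and reset everything to its right to w.

wnnwb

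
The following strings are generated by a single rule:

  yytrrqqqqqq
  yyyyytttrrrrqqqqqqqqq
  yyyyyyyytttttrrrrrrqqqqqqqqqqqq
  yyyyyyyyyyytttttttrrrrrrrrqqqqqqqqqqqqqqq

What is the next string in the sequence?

Term n consists of 3n-1 y's, followed by 2n-1 t's, followed by 2n r's, followed by 3n+3 q's (n = 1, 2, …).
Setting n = 5 gives 14, 9, 10, 18 characters in each block.

yyyyyyyyyyyyyytttttttttrrrrrrrrrrqqqqqqqqqqqqqqqqqq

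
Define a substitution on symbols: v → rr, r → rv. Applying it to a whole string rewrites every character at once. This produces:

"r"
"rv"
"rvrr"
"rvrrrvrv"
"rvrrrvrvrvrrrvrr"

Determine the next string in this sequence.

rvrrrvrvrvrrrvrrrvrrrvrvrvrrrvrv

Applying the rule to each of the 16 symbols of rvrrrvrvrvrrrvrr gives the pieces rv rr rv rv rv rr rv rr rv rr rv rv rv rr rv rv, which concatenate to the answer.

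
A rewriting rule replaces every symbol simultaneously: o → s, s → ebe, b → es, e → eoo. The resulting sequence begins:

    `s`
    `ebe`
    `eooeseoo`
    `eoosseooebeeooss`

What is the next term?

Rewriting the 16 symbols of eoosseooebeeooss one by one yields eoo s s ebe ebe eoo s s eoo es eoo eoo s s ebe ebe; concatenated:

eoossebeebeeoosseooeseooeoossebeebe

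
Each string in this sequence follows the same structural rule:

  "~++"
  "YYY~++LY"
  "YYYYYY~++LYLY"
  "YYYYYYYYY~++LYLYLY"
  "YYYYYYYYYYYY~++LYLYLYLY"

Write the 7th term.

YYYYYYYYYYYYYYYYYY~++LYLYLYLYLYLY

s(k+1) = YYY·s(k)·LY, so each term gains YYY as a prefix and LY as a suffix.
From YYYYYYYYYYYY~++LYLYLYLY, 2 further steps: YYYYYYYYYYYY~++LYLYLYLY → YYYYYYYYYYYYYYY~++LYLYLYLYLY → (answer).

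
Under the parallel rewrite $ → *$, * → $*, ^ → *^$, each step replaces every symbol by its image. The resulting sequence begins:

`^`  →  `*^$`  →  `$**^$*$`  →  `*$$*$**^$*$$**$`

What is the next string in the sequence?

$**$*$$**$$*$**^$*$$**$*$$*$**$

Replace each of the 15 characters of *$$*$**^$*$$**$ in place — $* *$ *$ $* *$ $* $* *^$ *$ $* *$ *$ $* $* *$ — and concatenate.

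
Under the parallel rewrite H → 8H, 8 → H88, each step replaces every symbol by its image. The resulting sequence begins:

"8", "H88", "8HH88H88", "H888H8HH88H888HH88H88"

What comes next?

8HH88H88H888HH888H8HH88H888HH88H88H888H8HH88H888HH88H88

Replace each of the 21 characters of H888H8HH88H888HH88H88 in place — 8H H88 H88 H88 8H H88 8H 8H H88 H88 8H H88 H88 H88 8H 8H H88 H88 8H H88 H88 — and concatenate.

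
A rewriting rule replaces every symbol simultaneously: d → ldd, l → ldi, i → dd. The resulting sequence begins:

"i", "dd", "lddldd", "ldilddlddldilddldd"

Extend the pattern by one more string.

ldilddddldilddlddldilddlddldilddddldilddlddldilddldd

Applying the rule to each of the 18 symbols of ldilddlddldilddldd gives the pieces ldi ldd dd ldi ldd ldd ldi ldd ldd ldi ldd dd ldi ldd ldd ldi ldd ldd, which concatenate to the answer.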